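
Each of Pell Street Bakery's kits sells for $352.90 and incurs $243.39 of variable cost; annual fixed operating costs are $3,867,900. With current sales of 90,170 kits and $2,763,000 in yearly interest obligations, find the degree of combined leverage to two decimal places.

3.04

Contribution at this volume is 90,170 × $109.51 = $9,874,516.70.
Operating income = contribution − fixed costs = $9,874,516.70 − $3,867,900 = $6,006,616.70. Interest = $2,763,000.00.
DOL = $9,874,516.70 ÷ $6,006,616.70 = 1.6439; DFL = $6,006,616.70 ÷ $3,243,616.70 = 1.8518.
DCL = DOL × DFL = 1.6439 × 1.8518 = 3.0442.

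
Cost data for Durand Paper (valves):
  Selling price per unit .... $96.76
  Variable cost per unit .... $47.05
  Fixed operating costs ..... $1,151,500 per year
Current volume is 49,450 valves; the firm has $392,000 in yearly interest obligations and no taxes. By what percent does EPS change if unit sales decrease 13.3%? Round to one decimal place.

-35.7%

Contribution at this volume is 49,450 × $49.71 = $2,458,159.50.
Operating income = contribution − fixed costs = $2,458,159.50 − $1,151,500 = $1,306,659.50.
Interest = $392,000.00, so EBIT − I = $914,659.50.
DCL = total CM / (EBIT − I) = $2,458,159.50 / $914,659.50 = 2.6875.
EPS therefore changes by 2.6875 × (-13.3%) = -35.7%.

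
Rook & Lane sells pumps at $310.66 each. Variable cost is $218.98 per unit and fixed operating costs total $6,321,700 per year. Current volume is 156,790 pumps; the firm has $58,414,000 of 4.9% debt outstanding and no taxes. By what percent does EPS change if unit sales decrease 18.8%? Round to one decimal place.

Contribution at this volume is 156,790 × $91.68 = $14,374,507.20.
Operating income = contribution − fixed costs = $14,374,507.20 − $6,321,700 = $8,052,807.20.
After interest of $2,862,286.00, pre-tax earnings = $5,190,521.20.
Degree of combined leverage = contribution ÷ (EBIT − I) = $14,374,507.20 ÷ $5,190,521.20 = 2.7694.
EPS therefore changes by 2.7694 × (-18.8%) = -52.1%.

-52.1%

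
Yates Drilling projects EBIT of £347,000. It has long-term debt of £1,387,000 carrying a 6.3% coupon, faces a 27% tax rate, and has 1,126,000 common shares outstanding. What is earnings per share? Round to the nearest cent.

£0.17

Interest = £87,381.00, so EBT = £347,000 − £87,381.00 = £259,619.00.
Net income = £259,619.00 × (1 − 0.27) = £189,521.87.
Per share: £189,521.87 / 1,126,000 shares = £0.17.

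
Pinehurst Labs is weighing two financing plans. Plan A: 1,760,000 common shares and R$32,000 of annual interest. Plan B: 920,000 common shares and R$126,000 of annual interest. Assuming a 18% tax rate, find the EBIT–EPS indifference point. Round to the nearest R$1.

Set EPS_A = EPS_B: (EBIT − R$32,000)(1 − 0.18) ÷ 1,760,000 = (EBIT − R$126,000)(1 − 0.18) ÷ 920,000.
Cancelling (1 − t) and cross-multiplying: 920,000·(EBIT − 32,000) = 1,760,000·(EBIT − 126,000).
Solving, EBIT = (126,000·1,760,000 − 32,000·920,000) / (1,760,000 − 920,000) = 192,320,000,000 / 840,000 = 228,952.38.

R$228,952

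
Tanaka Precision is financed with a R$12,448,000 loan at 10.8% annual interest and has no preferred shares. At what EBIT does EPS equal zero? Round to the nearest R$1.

R$1,344,384

Annual interest = 10.8% × R$12,448,000 = R$1,344,384.00.
With no preferred dividends, EPS = 0 when EBIT exactly covers interest, so the financial break-even EBIT is R$1,344,384.00.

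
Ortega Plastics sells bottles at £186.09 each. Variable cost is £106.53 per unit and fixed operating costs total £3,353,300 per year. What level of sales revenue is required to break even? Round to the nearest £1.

£7,843,333

CM per unit = £186.09 − £106.53 = £79.56; CM ratio = £79.56 / £186.09 = 0.4275.
Break-even revenue = fixed costs × price ÷ CM = £3,353,300 × £186.09 ÷ £79.56 = £7,843,333.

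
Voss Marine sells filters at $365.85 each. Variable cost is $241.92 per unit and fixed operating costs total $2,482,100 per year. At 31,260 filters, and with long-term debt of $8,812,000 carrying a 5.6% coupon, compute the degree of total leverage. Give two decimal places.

4.31

Contribution at this volume is 31,260 × $123.93 = $3,874,051.80.
Subtracting fixed costs: EBIT = $3,874,051.80 − $2,482,100 = $1,391,951.80. Interest = $493,472.00.
DOL = $3,874,051.80 ÷ $1,391,951.80 = 2.7832; DFL = $1,391,951.80 ÷ $898,479.80 = 1.5492.
DCL = DOL × DFL = 2.7832 × 1.5492 = 4.3117.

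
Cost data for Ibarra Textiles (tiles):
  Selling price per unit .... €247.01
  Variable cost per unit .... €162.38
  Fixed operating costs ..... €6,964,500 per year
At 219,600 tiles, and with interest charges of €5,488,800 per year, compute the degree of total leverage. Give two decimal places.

3.03

Total contribution margin = 219,600 × €84.63 = €18,584,748.00.
EBIT = €18,584,748.00 − €6,964,500 = €11,620,248.00. Interest = €5,488,800.00.
DOL = €18,584,748.00 ÷ €11,620,248.00 = 1.5993; DFL = €11,620,248.00 ÷ €6,131,448.00 = 1.8952.
Combined leverage = 1.5993 × 1.8952 = 3.0310.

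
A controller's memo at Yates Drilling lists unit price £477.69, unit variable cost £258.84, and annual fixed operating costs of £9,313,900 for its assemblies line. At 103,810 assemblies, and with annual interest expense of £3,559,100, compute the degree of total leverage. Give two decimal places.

2.31

At 103,810 units, contribution = 103,810 × £218.85 = £22,718,818.50.
Subtracting fixed costs: EBIT = £22,718,818.50 − £9,313,900 = £13,404,918.50. Interest = £3,559,100.00.
DOL = £22,718,818.50 ÷ £13,404,918.50 = 1.6948; DFL = £13,404,918.50 ÷ £9,845,818.50 = 1.3615.
DCL = DOL × DFL = 1.6948 × 1.3615 = 2.3075.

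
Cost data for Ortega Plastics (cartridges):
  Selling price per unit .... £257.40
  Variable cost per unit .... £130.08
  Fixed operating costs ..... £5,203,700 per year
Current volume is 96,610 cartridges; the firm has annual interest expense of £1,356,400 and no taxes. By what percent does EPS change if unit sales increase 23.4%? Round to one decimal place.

Total contribution margin = 96,610 × £127.32 = £12,300,385.20.
EBIT = £12,300,385.20 − £5,203,700 = £7,096,685.20.
After interest of £1,356,400.00, pre-tax earnings = £5,740,285.20.
Degree of combined leverage = contribution ÷ (EBIT − I) = £12,300,385.20 ÷ £5,740,285.20 = 2.1428.
EPS therefore changes by 2.1428 × (+23.4%) = +50.1%.

+50.1%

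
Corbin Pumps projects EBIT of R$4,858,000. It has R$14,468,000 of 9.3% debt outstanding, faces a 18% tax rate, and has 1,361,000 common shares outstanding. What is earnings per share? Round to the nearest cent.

Interest = R$1,345,524.00, so EBT = R$4,858,000 − R$1,345,524.00 = R$3,512,476.00.
Net income = R$3,512,476.00 × (1 − 0.18) = R$2,880,230.32.
Per share: R$2,880,230.32 / 1,361,000 shares = R$2.12.

R$2.12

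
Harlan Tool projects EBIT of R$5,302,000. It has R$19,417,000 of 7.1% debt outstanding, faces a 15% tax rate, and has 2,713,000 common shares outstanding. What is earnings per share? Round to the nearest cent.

Pre-tax income = R$5,302,000 − R$1,378,607.00 = R$3,923,393.00.
After tax at 15%: net income = R$3,923,393.00 × 0.85 = R$3,334,884.05.
Per share: R$3,334,884.05 / 2,713,000 shares = R$1.23.

R$1.23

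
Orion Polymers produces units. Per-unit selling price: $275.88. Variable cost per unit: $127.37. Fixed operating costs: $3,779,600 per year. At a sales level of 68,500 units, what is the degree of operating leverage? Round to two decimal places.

At 68,500 units, contribution = 68,500 × $148.51 = $10,172,935.00.
Operating income = contribution − fixed costs = $10,172,935.00 − $3,779,600 = $6,393,335.00.
So DOL = total CM / EBIT = $10,172,935.00 / $6,393,335.00 = 1.5912.

1.59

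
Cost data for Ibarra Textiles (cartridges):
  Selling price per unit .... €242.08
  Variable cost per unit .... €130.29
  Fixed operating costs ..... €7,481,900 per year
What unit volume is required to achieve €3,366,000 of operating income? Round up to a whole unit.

97,039 cartridges

Contribution margin per unit = €242.08 − €130.29 = €111.79.
Required volume = (fixed costs + target profit) ÷ CM = (€7,481,900 + €3,366,000) ÷ €111.79 = 97,038.20, so 97,039 cartridges.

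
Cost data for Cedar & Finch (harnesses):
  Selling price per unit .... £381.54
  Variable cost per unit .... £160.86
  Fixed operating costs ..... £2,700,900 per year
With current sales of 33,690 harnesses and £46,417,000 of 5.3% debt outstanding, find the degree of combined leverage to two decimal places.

Contribution at this volume is 33,690 × £220.68 = £7,434,709.20.
Subtracting fixed costs: EBIT = £7,434,709.20 − £2,700,900 = £4,733,809.20. Interest = £2,460,101.00, so EBIT − I = £2,273,708.20.
DCL = contribution ÷ (EBIT − I) = £7,434,709.20 ÷ £2,273,708.20 = 3.2699.

3.27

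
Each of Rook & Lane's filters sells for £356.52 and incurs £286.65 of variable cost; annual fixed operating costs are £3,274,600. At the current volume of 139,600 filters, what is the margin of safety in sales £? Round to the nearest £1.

Each unit contributes £356.52 − £286.65 = £69.87. Break-even units = £3,274,600 ÷ £69.87 = 46,867.04; break-even revenue = 46,867.04 × £356.52 = £16,709,036.67.
Current sales = 139,600 × £356.52 = £49,770,192.00.
Margin of safety = £49,770,192.00 − £16,709,036.67 = £33,061,155.

£33,061,155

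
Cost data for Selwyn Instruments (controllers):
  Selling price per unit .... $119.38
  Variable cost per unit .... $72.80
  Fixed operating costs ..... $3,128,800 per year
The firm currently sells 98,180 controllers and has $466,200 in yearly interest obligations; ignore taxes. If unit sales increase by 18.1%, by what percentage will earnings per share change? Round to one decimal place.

Contribution at this volume is 98,180 × $46.58 = $4,573,224.40.
Subtracting fixed costs: EBIT = $4,573,224.40 − $3,128,800 = $1,444,424.40.
After interest of $466,200.00, pre-tax earnings = $978,224.40.
Degree of combined leverage = contribution ÷ (EBIT − I) = $4,573,224.40 ÷ $978,224.40 = 4.6750.
EPS therefore changes by 4.6750 × (+18.1%) = +84.6%.

+84.6%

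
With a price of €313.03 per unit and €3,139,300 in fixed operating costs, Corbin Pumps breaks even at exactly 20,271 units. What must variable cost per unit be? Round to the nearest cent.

€158.16

Contribution per unit must be FC / Q = €3,139,300 / 20,271 = €154.8666.
Variable cost per unit = €313.03 − €154.8666 = €158.16.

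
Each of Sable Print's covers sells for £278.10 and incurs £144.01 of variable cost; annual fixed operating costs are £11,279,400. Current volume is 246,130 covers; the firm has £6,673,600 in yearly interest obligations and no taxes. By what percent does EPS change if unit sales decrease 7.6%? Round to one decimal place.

-16.7%

Total contribution margin = 246,130 × £134.09 = £33,003,571.70.
Subtracting fixed costs: EBIT = £33,003,571.70 − £11,279,400 = £21,724,171.70.
Interest = £6,673,600.00, so EBIT − I = £15,050,571.70.
DCL = total CM / (EBIT − I) = £33,003,571.70 / £15,050,571.70 = 2.1928.
%ΔEPS = DCL × %ΔSales = 2.1928 × -7.6% = -16.7%.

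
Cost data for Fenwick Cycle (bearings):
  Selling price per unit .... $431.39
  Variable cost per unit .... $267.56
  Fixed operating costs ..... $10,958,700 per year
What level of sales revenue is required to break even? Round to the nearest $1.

$28,855,970

CM per unit = $431.39 − $267.56 = $163.83; CM ratio = $163.83 / $431.39 = 0.3798.
Break-even revenue = fixed costs × price ÷ CM = $10,958,700 × $431.39 ÷ $163.83 = $28,855,970.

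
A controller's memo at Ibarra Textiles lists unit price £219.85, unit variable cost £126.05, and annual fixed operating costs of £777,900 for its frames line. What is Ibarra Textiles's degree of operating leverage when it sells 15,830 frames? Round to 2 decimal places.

2.10

Total contribution margin = 15,830 × £93.80 = £1,484,854.00.
EBIT = £1,484,854.00 − £777,900 = £706,954.00.
Degree of operating leverage = £1,484,854.00 / £706,954.00 = 2.1004.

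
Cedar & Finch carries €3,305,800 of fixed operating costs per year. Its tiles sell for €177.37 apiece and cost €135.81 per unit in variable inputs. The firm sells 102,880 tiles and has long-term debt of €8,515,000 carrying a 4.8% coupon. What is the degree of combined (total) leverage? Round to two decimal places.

7.62

At 102,880 units, contribution = 102,880 × €41.56 = €4,275,692.80.
Subtracting fixed costs: EBIT = €4,275,692.80 − €3,305,800 = €969,892.80. Interest = €408,720.00, so EBIT − I = €561,172.80.
DCL = contribution ÷ (EBIT − I) = €4,275,692.80 ÷ €561,172.80 = 7.6192.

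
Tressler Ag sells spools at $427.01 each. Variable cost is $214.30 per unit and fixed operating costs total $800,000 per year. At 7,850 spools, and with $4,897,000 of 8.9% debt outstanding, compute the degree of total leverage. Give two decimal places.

Total contribution margin = 7,850 × $212.71 = $1,669,773.50.
Operating income = contribution − fixed costs = $1,669,773.50 − $800,000 = $869,773.50. Interest = $435,833.00.
DOL = $1,669,773.50 ÷ $869,773.50 = 1.9198; DFL = $869,773.50 ÷ $433,940.50 = 2.0044.
Combined leverage = 1.9198 × 2.0044 = 3.8480.

3.85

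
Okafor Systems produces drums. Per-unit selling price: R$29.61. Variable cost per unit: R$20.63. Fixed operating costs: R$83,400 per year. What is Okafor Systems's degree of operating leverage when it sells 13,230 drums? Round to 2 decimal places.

3.36

At 13,230 units, contribution = 13,230 × R$8.98 = R$118,805.40.
Operating income = contribution − fixed costs = R$118,805.40 − R$83,400 = R$35,405.40.
DOL = contribution ÷ EBIT = R$118,805.40 ÷ R$35,405.40 = 3.3556.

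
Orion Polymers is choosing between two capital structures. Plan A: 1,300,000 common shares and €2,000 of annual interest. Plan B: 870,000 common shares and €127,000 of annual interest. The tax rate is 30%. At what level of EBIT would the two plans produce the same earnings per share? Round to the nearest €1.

€379,907

Set EPS_A = EPS_B: (EBIT − €2,000)(1 − 0.30) ÷ 1,300,000 = (EBIT − €127,000)(1 − 0.30) ÷ 870,000.
Cancelling (1 − t) and cross-multiplying: 870,000·(EBIT − 2,000) = 1,300,000·(EBIT − 127,000).
Solving, EBIT = (127,000·1,300,000 − 2,000·870,000) / (1,300,000 − 870,000) = 163,360,000,000 / 430,000 = 379,906.98.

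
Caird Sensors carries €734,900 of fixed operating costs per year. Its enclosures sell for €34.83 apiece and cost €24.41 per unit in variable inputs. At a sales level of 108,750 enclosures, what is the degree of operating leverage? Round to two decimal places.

At 108,750 units, contribution = 108,750 × €10.42 = €1,133,175.00.
Operating income = contribution − fixed costs = €1,133,175.00 − €734,900 = €398,275.00.
DOL = contribution ÷ EBIT = €1,133,175.00 ÷ €398,275.00 = 2.8452.

2.85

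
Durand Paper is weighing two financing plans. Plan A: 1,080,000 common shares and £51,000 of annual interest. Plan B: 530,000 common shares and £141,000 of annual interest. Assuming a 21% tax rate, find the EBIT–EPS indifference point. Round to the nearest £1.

At indifference, (EBIT − 51,000)(1 − t)/1,080,000 = (EBIT − 141,000)(1 − t)/530,000.
Cancelling (1 − t) and cross-multiplying: 530,000·(EBIT − 51,000) = 1,080,000·(EBIT − 141,000).
Solving, EBIT = (141,000·1,080,000 − 51,000·530,000) / (1,080,000 − 530,000) = 125,250,000,000 / 550,000 = 227,727.27.

£227,727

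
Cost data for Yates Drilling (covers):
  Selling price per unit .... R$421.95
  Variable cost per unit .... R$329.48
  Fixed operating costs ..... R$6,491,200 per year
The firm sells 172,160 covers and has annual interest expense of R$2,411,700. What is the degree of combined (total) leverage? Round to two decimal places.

2.27

Contribution at this volume is 172,160 × R$92.47 = R$15,919,635.20.
EBIT = R$15,919,635.20 − R$6,491,200 = R$9,428,435.20. Interest = R$2,411,700.00.
DOL = R$15,919,635.20 ÷ R$9,428,435.20 = 1.6885; DFL = R$9,428,435.20 ÷ R$7,016,735.20 = 1.3437.
Combined leverage = 1.6885 × 1.3437 = 2.2688.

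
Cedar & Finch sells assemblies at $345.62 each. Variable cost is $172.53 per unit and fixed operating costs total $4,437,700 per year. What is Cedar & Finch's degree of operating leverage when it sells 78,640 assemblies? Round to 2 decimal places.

At 78,640 units, contribution = 78,640 × $173.09 = $13,611,797.60.
Operating income = contribution − fixed costs = $13,611,797.60 − $4,437,700 = $9,174,097.60.
So DOL = total CM / EBIT = $13,611,797.60 / $9,174,097.60 = 1.4837.

1.48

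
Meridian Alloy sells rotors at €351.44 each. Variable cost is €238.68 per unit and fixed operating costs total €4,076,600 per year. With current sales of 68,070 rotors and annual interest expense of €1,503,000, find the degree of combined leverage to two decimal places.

3.66

Contribution at this volume is 68,070 × €112.76 = €7,675,573.20.
Subtracting fixed costs: EBIT = €7,675,573.20 − €4,076,600 = €3,598,973.20. Interest = €1,503,000.00, so EBIT − I = €2,095,973.20.
Degree of total leverage = total CM / (EBIT − interest) = €7,675,573.20 / €2,095,973.20 = 3.6621.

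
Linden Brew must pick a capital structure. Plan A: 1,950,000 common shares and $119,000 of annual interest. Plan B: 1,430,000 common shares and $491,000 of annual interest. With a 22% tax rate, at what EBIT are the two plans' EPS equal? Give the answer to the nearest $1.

Set EPS_A = EPS_B: (EBIT − $119,000)(1 − 0.22) ÷ 1,950,000 = (EBIT − $491,000)(1 − 0.22) ÷ 1,430,000.
Cancelling (1 − t) and cross-multiplying: 1,430,000·(EBIT − 119,000) = 1,950,000·(EBIT − 491,000).
EBIT × (1,950,000 − 1,430,000) = 491,000 × 1,950,000 − 119,000 × 1,430,000 = 787,280,000,000, so EBIT = 787,280,000,000 ÷ 520,000 = 1,514,000.00.

$1,514,000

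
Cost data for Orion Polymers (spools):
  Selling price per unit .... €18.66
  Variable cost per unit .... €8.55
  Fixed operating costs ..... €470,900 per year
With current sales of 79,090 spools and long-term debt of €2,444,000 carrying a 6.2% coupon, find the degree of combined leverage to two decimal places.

4.51

At 79,090 units, contribution = 79,090 × €10.11 = €799,599.90.
Subtracting fixed costs: EBIT = €799,599.90 − €470,900 = €328,699.90. Interest = €151,528.00, so EBIT − I = €177,171.90.
DCL = contribution ÷ (EBIT − I) = €799,599.90 ÷ €177,171.90 = 4.5131.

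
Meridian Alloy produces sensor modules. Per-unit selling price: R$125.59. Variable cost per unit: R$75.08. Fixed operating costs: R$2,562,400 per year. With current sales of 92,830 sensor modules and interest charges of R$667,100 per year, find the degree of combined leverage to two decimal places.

Total contribution margin = 92,830 × R$50.51 = R$4,688,843.30.
Subtracting fixed costs: EBIT = R$4,688,843.30 − R$2,562,400 = R$2,126,443.30. Interest = R$667,100.00, so EBIT − I = R$1,459,343.30.
Degree of total leverage = total CM / (EBIT − interest) = R$4,688,843.30 / R$1,459,343.30 = 3.2130.

3.21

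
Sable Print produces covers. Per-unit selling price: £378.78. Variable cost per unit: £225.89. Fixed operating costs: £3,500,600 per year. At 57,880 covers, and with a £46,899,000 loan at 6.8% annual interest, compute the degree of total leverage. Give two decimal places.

Contribution at this volume is 57,880 × £152.89 = £8,849,273.20.
Subtracting fixed costs: EBIT = £8,849,273.20 − £3,500,600 = £5,348,673.20. Interest = £3,189,132.00.
DOL = £8,849,273.20 ÷ £5,348,673.20 = 1.6545; DFL = £5,348,673.20 ÷ £2,159,541.20 = 2.4768.
Combined leverage = 1.6545 × 2.4768 = 4.0979.

4.10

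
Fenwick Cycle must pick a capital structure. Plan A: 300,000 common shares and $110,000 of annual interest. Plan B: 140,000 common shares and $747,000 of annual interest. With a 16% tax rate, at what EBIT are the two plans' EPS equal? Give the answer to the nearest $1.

At indifference, (EBIT − 110,000)(1 − t)/300,000 = (EBIT − 747,000)(1 − t)/140,000.
The (1 − t) factor cancels: (EBIT − 110,000) × 140,000 = (EBIT − 747,000) × 300,000.
EBIT × (300,000 − 140,000) = 747,000 × 300,000 − 110,000 × 140,000 = 208,700,000,000, so EBIT = 208,700,000,000 ÷ 160,000 = 1,304,375.00.

$1,304,375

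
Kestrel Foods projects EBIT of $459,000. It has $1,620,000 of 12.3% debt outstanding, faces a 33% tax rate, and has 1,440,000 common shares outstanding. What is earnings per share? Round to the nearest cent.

Interest = $199,260.00, so EBT = $459,000 − $199,260.00 = $259,740.00.
Net income = $259,740.00 × (1 − 0.33) = $174,025.80.
EPS = $174,025.80 ÷ 1,440,000 = $0.12.

$0.12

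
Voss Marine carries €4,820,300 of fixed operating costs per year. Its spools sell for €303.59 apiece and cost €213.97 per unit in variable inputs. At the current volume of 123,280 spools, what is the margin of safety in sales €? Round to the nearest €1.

€21,097,688

Each unit contributes €303.59 − €213.97 = €89.62. Break-even units = €4,820,300 ÷ €89.62 = 53,785.99; break-even revenue = 53,785.99 × €303.59 = €16,328,887.27.
Actual sales revenue = 123,280 × €303.59 = €37,426,575.20.
Margin of safety = €37,426,575.20 − €16,328,887.27 = €21,097,688.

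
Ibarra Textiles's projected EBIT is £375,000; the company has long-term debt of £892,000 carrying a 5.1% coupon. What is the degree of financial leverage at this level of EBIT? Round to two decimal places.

Annual interest charges come to £45,492.00.
DFL = EBIT ÷ (EBIT − I) = £375,000 ÷ (£375,000 − £45,492.00) = £375,000 ÷ £329,508.00 = 1.1381.

1.14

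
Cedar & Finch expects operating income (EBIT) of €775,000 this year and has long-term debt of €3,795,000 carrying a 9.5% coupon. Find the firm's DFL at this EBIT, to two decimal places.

1.87

Interest = €360,525.00.
DFL = EBIT ÷ (EBIT − I) = €775,000 ÷ (€775,000 − €360,525.00) = €775,000 ÷ €414,475.00 = 1.8698.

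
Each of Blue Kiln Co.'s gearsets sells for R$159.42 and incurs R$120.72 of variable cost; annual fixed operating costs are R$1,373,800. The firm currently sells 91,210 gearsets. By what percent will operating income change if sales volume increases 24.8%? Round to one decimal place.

+40.6%

At 91,210 units, contribution = 91,210 × R$38.70 = R$3,529,827.00.
Subtracting fixed costs: EBIT = R$3,529,827.00 − R$1,373,800 = R$2,156,027.00.
DOL = contribution ÷ EBIT = R$3,529,827.00 ÷ R$2,156,027.00 = 1.6372.
So EBIT moves 1.6372 × (+24.8%) = +40.6%.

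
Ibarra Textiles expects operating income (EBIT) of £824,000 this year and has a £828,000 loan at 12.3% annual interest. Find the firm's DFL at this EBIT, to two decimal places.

Interest = £101,844.00.
DFL = EBIT ÷ (EBIT − I) = £824,000 ÷ (£824,000 − £101,844.00) = £824,000 ÷ £722,156.00 = 1.1410.

1.14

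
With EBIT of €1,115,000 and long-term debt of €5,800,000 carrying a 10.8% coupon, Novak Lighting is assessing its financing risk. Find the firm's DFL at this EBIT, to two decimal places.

2.28

Annual interest charges come to €626,400.00.
Degree of financial leverage = EBIT / (EBIT − interest) = €1,115,000 / €488,600.00 = 2.2820.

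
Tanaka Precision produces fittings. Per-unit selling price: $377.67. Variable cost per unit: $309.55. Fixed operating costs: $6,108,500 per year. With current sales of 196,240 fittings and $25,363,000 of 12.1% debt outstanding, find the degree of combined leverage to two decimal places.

At 196,240 units, contribution = 196,240 × $68.12 = $13,367,868.80.
EBIT = $13,367,868.80 − $6,108,500 = $7,259,368.80. Interest = $3,068,923.00.
DOL = $13,367,868.80 ÷ $7,259,368.80 = 1.8415; DFL = $7,259,368.80 ÷ $4,190,445.80 = 1.7324.
DCL = DOL × DFL = 1.8415 × 1.7324 = 3.1902.

3.19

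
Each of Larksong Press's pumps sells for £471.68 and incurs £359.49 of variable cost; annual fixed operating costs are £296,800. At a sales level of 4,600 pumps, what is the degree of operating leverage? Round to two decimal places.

2.35

At 4,600 units, contribution = 4,600 × £112.19 = £516,074.00.
EBIT = £516,074.00 − £296,800 = £219,274.00.
So DOL = total CM / EBIT = £516,074.00 / £219,274.00 = 2.3536.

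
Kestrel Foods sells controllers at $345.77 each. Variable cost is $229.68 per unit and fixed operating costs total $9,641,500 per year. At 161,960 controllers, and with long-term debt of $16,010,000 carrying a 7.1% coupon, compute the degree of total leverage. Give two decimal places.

2.34

At 161,960 units, contribution = 161,960 × $116.09 = $18,801,936.40.
Subtracting fixed costs: EBIT = $18,801,936.40 − $9,641,500 = $9,160,436.40. Interest = $1,136,710.00, so EBIT − I = $8,023,726.40.
Degree of total leverage = total CM / (EBIT − interest) = $18,801,936.40 / $8,023,726.40 = 2.3433.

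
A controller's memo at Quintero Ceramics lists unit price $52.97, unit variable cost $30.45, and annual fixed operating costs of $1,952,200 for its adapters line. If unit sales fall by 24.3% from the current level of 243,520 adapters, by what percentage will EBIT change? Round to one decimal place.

-37.7%

Total contribution margin = 243,520 × $22.52 = $5,484,070.40.
Subtracting fixed costs: EBIT = $5,484,070.40 − $1,952,200 = $3,531,870.40.
Degree of operating leverage = $5,484,070.40 / $3,531,870.40 = 1.5527.
%ΔEBIT = DOL × %ΔSales = 1.5527 × -24.3% = -37.7%.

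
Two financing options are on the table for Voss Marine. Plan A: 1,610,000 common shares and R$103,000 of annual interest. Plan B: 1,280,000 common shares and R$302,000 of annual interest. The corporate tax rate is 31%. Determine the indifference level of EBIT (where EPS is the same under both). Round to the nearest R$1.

R$1,073,879

Set EPS_A = EPS_B: (EBIT − R$103,000)(1 − 0.31) ÷ 1,610,000 = (EBIT − R$302,000)(1 − 0.31) ÷ 1,280,000.
Cancelling (1 − t) and cross-multiplying: 1,280,000·(EBIT − 103,000) = 1,610,000·(EBIT − 302,000).
EBIT × (1,610,000 − 1,280,000) = 302,000 × 1,610,000 − 103,000 × 1,280,000 = 354,380,000,000, so EBIT = 354,380,000,000 ÷ 330,000 = 1,073,878.79.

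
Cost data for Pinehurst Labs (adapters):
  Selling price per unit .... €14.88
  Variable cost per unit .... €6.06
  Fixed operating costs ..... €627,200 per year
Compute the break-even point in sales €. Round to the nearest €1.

€1,058,133

CM per unit = €14.88 − €6.06 = €8.82; CM ratio = €8.82 / €14.88 = 0.5927.
Break-even revenue = fixed costs × price ÷ CM = €627,200 × €14.88 ÷ €8.82 = €1,058,133.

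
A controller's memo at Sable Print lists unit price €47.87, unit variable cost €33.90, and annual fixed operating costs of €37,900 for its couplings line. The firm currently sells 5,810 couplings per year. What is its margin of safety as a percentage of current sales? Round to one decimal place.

Unit CM = price − variable cost = €47.87 − €33.90 = €13.97. Break-even units = €37,900 ÷ €13.97 = 2,712.96; break-even revenue = 2,712.96 × €47.87 = €129,869.22.
Actual sales revenue = 5,810 × €47.87 = €278,124.70.
Margin of safety = (€278,124.70 − €129,869.22) ÷ €278,124.70 = 53.3%.

53.3%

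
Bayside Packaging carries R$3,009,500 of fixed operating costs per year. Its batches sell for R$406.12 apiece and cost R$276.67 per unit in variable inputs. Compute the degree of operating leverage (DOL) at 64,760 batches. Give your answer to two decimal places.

1.56

At 64,760 units, contribution = 64,760 × R$129.45 = R$8,383,182.00.
Operating income = contribution − fixed costs = R$8,383,182.00 − R$3,009,500 = R$5,373,682.00.
Degree of operating leverage = R$8,383,182.00 / R$5,373,682.00 = 1.5600.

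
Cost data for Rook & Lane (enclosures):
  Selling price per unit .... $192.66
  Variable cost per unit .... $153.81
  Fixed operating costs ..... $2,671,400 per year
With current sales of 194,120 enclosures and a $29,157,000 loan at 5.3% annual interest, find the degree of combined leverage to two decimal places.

At 194,120 units, contribution = 194,120 × $38.85 = $7,541,562.00.
Operating income = contribution − fixed costs = $7,541,562.00 − $2,671,400 = $4,870,162.00. Interest = $1,545,321.00, so EBIT − I = $3,324,841.00.
Degree of total leverage = total CM / (EBIT − interest) = $7,541,562.00 / $3,324,841.00 = 2.2682.

2.27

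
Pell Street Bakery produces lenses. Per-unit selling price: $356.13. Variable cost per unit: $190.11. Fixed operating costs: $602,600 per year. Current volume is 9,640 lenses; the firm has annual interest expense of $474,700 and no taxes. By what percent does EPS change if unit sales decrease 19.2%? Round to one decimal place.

-58.7%

Contribution at this volume is 9,640 × $166.02 = $1,600,432.80.
EBIT = $1,600,432.80 − $602,600 = $997,832.80.
Interest = $474,700.00, so EBIT − I = $523,132.80.
Degree of combined leverage = contribution ÷ (EBIT − I) = $1,600,432.80 ÷ $523,132.80 = 3.0593.
EPS therefore changes by 3.0593 × (-19.2%) = -58.7%.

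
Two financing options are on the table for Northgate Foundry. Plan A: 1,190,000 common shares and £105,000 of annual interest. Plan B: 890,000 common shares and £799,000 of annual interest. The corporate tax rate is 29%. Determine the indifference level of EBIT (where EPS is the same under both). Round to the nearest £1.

Set EPS_A = EPS_B: (EBIT − £105,000)(1 − 0.29) ÷ 1,190,000 = (EBIT − £799,000)(1 − 0.29) ÷ 890,000.
The (1 − t) factor cancels: (EBIT − 105,000) × 890,000 = (EBIT − 799,000) × 1,190,000.
EBIT × (1,190,000 − 890,000) = 799,000 × 1,190,000 − 105,000 × 890,000 = 857,360,000,000, so EBIT = 857,360,000,000 ÷ 300,000 = 2,857,866.67.

£2,857,867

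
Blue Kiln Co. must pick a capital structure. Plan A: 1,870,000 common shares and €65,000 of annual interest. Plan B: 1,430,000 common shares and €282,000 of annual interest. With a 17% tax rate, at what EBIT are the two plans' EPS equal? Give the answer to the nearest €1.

€987,250

At indifference, (EBIT − 65,000)(1 − t)/1,870,000 = (EBIT − 282,000)(1 − t)/1,430,000.
Cancelling (1 − t) and cross-multiplying: 1,430,000·(EBIT − 65,000) = 1,870,000·(EBIT − 282,000).
Solving, EBIT = (282,000·1,870,000 − 65,000·1,430,000) / (1,870,000 − 1,430,000) = 434,390,000,000 / 440,000 = 987,250.00.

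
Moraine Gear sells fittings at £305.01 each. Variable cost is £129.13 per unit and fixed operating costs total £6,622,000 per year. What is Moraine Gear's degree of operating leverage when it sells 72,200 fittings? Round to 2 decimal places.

2.09

Contribution at this volume is 72,200 × £175.88 = £12,698,536.00.
EBIT = £12,698,536.00 − £6,622,000 = £6,076,536.00.
So DOL = total CM / EBIT = £12,698,536.00 / £6,076,536.00 = 2.0898.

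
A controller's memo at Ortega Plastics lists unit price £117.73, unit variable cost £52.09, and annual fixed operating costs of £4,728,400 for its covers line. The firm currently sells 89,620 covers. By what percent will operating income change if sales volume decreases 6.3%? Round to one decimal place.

Contribution at this volume is 89,620 × £65.64 = £5,882,656.80.
Subtracting fixed costs: EBIT = £5,882,656.80 − £4,728,400 = £1,154,256.80.
So DOL = total CM / EBIT = £5,882,656.80 / £1,154,256.80 = 5.0965.
Operating income changes by 5.0965 × -6.3% = -32.1%.

-32.1%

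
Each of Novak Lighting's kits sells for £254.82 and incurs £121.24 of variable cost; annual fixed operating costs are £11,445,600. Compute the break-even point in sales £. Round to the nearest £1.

£21,833,866

CM per unit = £254.82 − £121.24 = £133.58; CM ratio = £133.58 / £254.82 = 0.5242.
Break-even revenue = fixed costs × price ÷ CM = £11,445,600 × £254.82 ÷ £133.58 = £21,833,866.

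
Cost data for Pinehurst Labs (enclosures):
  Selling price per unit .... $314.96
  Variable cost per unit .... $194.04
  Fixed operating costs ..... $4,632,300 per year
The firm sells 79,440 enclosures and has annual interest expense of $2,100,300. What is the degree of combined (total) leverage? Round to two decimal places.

Total contribution margin = 79,440 × $120.92 = $9,605,884.80.
Operating income = contribution − fixed costs = $9,605,884.80 − $4,632,300 = $4,973,584.80. Interest = $2,100,300.00, so EBIT − I = $2,873,284.80.
DCL = contribution ÷ (EBIT − I) = $9,605,884.80 ÷ $2,873,284.80 = 3.3432.

3.34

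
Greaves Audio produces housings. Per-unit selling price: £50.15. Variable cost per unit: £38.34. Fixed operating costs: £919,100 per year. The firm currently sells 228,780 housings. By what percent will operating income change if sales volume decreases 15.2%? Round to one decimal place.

-23.0%

At 228,780 units, contribution = 228,780 × £11.81 = £2,701,891.80.
EBIT = £2,701,891.80 − £919,100 = £1,782,791.80.
Degree of operating leverage = £2,701,891.80 / £1,782,791.80 = 1.5155.
So EBIT moves 1.5155 × (-15.2%) = -23.0%.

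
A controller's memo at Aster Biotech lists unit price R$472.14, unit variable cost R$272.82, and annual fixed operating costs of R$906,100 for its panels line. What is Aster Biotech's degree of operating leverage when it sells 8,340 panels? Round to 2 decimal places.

Contribution at this volume is 8,340 × R$199.32 = R$1,662,328.80.
Subtracting fixed costs: EBIT = R$1,662,328.80 − R$906,100 = R$756,228.80.
So DOL = total CM / EBIT = R$1,662,328.80 / R$756,228.80 = 2.1982.

2.20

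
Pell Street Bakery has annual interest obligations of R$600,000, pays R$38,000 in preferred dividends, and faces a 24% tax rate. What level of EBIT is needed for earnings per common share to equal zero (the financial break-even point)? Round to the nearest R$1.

R$650,000

Grossing the preferred dividend up to pre-tax terms: R$38,000 / (1 − 0.24) = R$50,000.00.
Financial break-even EBIT = interest + D_p ÷ (1 − t) = R$600,000 + R$50,000.00 = R$650,000.00.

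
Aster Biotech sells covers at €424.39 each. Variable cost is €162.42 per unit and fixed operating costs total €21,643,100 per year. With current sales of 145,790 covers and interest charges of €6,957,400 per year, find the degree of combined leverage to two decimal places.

3.98

Total contribution margin = 145,790 × €261.97 = €38,192,606.30.
EBIT = €38,192,606.30 − €21,643,100 = €16,549,506.30. Interest = €6,957,400.00.
DOL = €38,192,606.30 ÷ €16,549,506.30 = 2.3078; DFL = €16,549,506.30 ÷ €9,592,106.30 = 1.7253.
Combined leverage = 2.3078 × 1.7253 = 3.9816.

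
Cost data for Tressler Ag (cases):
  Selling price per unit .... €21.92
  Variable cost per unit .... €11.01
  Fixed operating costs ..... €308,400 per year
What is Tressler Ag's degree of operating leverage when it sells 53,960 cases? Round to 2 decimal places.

Contribution at this volume is 53,960 × €10.91 = €588,703.60.
EBIT = €588,703.60 − €308,400 = €280,303.60.
Degree of operating leverage = €588,703.60 / €280,303.60 = 2.1002.

2.10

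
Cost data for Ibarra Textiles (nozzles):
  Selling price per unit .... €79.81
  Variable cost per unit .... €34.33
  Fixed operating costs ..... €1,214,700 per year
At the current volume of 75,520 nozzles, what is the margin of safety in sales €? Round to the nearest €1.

Contribution margin per unit = €79.81 − €34.33 = €45.48. Break-even units = €1,214,700 ÷ €45.48 = 26,708.44; break-even revenue = 26,708.44 × €79.81 = €2,131,600.86.
Current sales = 75,520 × €79.81 = €6,027,251.20.
Margin of safety = €6,027,251.20 − €2,131,600.86 = €3,895,650.

€3,895,650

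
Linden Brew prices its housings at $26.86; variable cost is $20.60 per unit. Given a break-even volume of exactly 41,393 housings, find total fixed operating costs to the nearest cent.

$259,120.18

Unit CM = price − variable cost = $26.86 − $20.60 = $6.26.
Fixed costs = break-even units × CM = 41,393 × $6.26 = $259,120.18.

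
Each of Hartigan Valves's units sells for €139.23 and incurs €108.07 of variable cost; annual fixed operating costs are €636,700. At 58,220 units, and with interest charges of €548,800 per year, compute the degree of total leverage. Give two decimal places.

At 58,220 units, contribution = 58,220 × €31.16 = €1,814,135.20.
Operating income = contribution − fixed costs = €1,814,135.20 − €636,700 = €1,177,435.20. Interest = €548,800.00, so EBIT − I = €628,635.20.
DCL = contribution ÷ (EBIT − I) = €1,814,135.20 ÷ €628,635.20 = 2.8858.

2.89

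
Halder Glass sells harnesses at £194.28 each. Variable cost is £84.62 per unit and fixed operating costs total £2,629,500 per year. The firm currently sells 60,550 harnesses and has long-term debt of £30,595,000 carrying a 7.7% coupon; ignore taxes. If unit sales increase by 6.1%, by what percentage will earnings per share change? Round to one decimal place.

+24.5%

Total contribution margin = 60,550 × £109.66 = £6,639,913.00.
EBIT = £6,639,913.00 − £2,629,500 = £4,010,413.00.
After interest of £2,355,815.00, pre-tax earnings = £1,654,598.00.
Degree of combined leverage = contribution ÷ (EBIT − I) = £6,639,913.00 ÷ £1,654,598.00 = 4.0130.
EPS therefore changes by 4.0130 × (+6.1%) = +24.5%.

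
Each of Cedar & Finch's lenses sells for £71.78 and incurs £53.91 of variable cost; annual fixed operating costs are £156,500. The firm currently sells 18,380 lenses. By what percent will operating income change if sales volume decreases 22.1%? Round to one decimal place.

-42.2%

Total contribution margin = 18,380 × £17.87 = £328,450.60.
Subtracting fixed costs: EBIT = £328,450.60 − £156,500 = £171,950.60.
Degree of operating leverage = £328,450.60 / £171,950.60 = 1.9101.
%ΔEBIT = DOL × %ΔSales = 1.9101 × -22.1% = -42.2%.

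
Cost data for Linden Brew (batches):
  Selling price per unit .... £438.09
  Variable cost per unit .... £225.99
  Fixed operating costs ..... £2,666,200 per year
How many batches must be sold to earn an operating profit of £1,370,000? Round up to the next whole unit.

Each unit contributes £438.09 − £225.99 = £212.10.
Units = (FC + target) / CM = (£2,666,200 + £1,370,000) / £212.10 = 19,029.70, so 19,030 batches.

19,030 batches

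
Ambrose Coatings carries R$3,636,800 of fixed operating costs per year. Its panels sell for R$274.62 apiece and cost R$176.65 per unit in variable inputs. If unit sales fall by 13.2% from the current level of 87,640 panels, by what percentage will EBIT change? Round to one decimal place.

-22.9%

At 87,640 units, contribution = 87,640 × R$97.97 = R$8,586,090.80.
Operating income = contribution − fixed costs = R$8,586,090.80 − R$3,636,800 = R$4,949,290.80.
So DOL = total CM / EBIT = R$8,586,090.80 / R$4,949,290.80 = 1.7348.
Operating income changes by 1.7348 × -13.2% = -22.9%.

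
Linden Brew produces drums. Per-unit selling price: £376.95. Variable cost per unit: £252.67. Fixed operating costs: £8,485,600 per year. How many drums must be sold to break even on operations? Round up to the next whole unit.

68,279 drums

Each unit contributes £376.95 − £252.67 = £124.28.
Break-even volume = fixed costs ÷ CM per unit = £8,485,600 ÷ £124.28 = 68,278.08, so 68,279 drums.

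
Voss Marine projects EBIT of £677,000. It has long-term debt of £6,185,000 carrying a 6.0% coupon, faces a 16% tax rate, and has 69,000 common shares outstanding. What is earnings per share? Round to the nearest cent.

Interest = £371,100.00, so EBT = £677,000 − £371,100.00 = £305,900.00.
Net income = £305,900.00 × (1 − 0.16) = £256,956.00.
EPS = £256,956.00 ÷ 69,000 = £3.72.

£3.72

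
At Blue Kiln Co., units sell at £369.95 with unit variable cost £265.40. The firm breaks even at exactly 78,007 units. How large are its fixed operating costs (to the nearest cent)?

Unit CM = price − variable cost = £369.95 − £265.40 = £104.55.
Fixed costs = break-even units × CM = 78,007 × £104.55 = £8,155,631.85.

£8,155,631.85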